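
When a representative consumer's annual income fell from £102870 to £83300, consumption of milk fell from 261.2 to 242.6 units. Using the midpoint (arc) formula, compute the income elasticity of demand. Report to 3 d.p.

ΔQ = 242.6 − 261.2 = -18.6; midpoint Q̄ = (261.2 + 242.6)/2 = 251.9.
ΔI = 83300 − 102870 = -19570; midpoint Ī = (102870 + 83300)/2 = 93085.
η = (ΔQ/Q̄) ÷ (ΔI/Ī) = (-18.6/251.9) ÷ (-19570/93085) = 0.351.

0.351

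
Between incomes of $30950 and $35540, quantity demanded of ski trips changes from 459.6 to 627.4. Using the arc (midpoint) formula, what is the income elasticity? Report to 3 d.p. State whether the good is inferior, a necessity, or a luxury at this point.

ΔQ = 627.4 − 459.6 = 167.8; midpoint Q̄ = (459.6 + 627.4)/2 = 543.5.
ΔI = 35540 − 30950 = 4590; midpoint Ī = (30950 + 35540)/2 = 33245.
η = (ΔQ/Q̄) ÷ (ΔI/Ī) = (167.8/543.5) ÷ (4590/33245) = 2.236.
η > 1 ⇒ luxury.

2.236 (luxury)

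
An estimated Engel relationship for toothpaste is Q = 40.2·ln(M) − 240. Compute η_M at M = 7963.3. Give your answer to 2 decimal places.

0.33

At M = 7963.3: Q = 121.100.
dQ/dM = 40.2/M = 0.00504816 at this income.
η = (dQ/dM)·(M/Q) = 0.00504816 × (7963.3/121.100) = 0.33.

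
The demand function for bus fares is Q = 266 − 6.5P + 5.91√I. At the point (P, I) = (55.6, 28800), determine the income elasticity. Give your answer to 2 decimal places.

0.55

At P = 55.6, I = 28800: Q = 907.560.
Holding P constant, ∂Q/∂I = 5.91/(2√I) = 0.0174125.
η_I = (∂Q/∂I)·(I/Q) = 0.0174125 × (28800/907.560) = 0.55.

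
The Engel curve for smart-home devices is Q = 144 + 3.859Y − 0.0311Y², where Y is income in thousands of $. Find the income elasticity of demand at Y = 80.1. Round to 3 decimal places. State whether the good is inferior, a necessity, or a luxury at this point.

-0.355 (inferior good)

At Y = 80.1: Q = 253.5680.
dQ/dY = 3.859 − 0.0622Y = -1.12322.
η = (dQ/dY)·(Y/Q) = -1.12322 × (80.1/253.5680) = -0.355.
η < 0 ⇒ inferior good.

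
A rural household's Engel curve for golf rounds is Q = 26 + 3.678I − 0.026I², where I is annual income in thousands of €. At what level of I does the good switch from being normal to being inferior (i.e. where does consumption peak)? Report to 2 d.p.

70.73

dQ/dI = 3.678 − 0.052I.
The good is inferior where dQ/dI < 0. Setting dQ/dI = 0 gives I = 3.678 / 0.052 = 70.73.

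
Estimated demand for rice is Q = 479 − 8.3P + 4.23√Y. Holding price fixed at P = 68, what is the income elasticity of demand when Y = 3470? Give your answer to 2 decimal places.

0.76

At P = 68, Y = 3470: Q = 163.775.
Holding P constant, ∂Q/∂Y = 4.23/(2√Y) = 0.0359042.
η_Y = (∂Q/∂Y)·(Y/Q) = 0.0359042 × (3470/163.775) = 0.76.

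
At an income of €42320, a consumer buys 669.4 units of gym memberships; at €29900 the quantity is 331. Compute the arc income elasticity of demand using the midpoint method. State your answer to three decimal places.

ΔQ = 331 − 669.4 = -338.4; midpoint Q̄ = (669.4 + 331)/2 = 500.2.
ΔI = 29900 − 42320 = -12420; midpoint Ī = (42320 + 29900)/2 = 36110.
η = (ΔQ/Q̄) ÷ (ΔI/Ī) = (-338.4/500.2) ÷ (-12420/36110) = 1.967.

1.967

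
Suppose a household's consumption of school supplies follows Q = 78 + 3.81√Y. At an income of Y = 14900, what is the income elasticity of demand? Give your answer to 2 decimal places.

At Y = 14900: Q = 543.070.
dQ/dY = 3.81/(2√Y) = 0.0156064 at this income.
η = (dQ/dY)·(Y/Q) = 0.0156064 × (14900/543.070) = 0.43.

0.43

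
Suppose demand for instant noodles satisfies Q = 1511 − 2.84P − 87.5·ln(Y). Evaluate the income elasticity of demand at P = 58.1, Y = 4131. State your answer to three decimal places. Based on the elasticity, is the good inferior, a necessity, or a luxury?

-0.142 (inferior good)

At P = 58.1, Y = 4131: Q = 617.447.
Holding P constant, ∂Q/∂Y = -87.5/Y = -0.0211813.
η_Y = (∂Q/∂Y)·(Y/Q) = -0.0211813 × (4131/617.447) = -0.142.
Since η < 0, this is an inferior good.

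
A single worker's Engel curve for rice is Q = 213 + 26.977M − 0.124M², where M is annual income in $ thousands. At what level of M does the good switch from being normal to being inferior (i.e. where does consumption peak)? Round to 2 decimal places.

dQ/dM = 26.977 − 0.248M.
The good is inferior where dQ/dM < 0. Setting dQ/dM = 0 gives M = 26.977 / 0.248 = 108.78.

108.78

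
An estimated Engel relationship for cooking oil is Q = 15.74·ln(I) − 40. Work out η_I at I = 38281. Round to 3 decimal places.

At I = 38281: Q = 126.100.
dQ/dI = 15.74/I = 0.00041117 at this income.
η = (dQ/dI)·(I/Q) = 0.00041117 × (38281/126.100) = 0.125.

0.125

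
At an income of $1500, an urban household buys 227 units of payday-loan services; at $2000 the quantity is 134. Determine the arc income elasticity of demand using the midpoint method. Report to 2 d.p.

ΔQ = 134 − 227 = -93; midpoint Q̄ = (227 + 134)/2 = 180.5.
ΔI = 2000 − 1500 = 500; midpoint Ī = (1500 + 2000)/2 = 1750.
η = (ΔQ/Q̄) ÷ (ΔI/Ī) = (-93/180.5) ÷ (500/1750) = -1.80.

-1.80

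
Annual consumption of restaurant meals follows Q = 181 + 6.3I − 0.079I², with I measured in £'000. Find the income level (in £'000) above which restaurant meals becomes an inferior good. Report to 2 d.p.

39.87

dQ/dI = 6.3 − 0.158I.
The good is inferior where dQ/dI < 0. Setting dQ/dI = 0 gives I = 6.3 / 0.158 = 39.87.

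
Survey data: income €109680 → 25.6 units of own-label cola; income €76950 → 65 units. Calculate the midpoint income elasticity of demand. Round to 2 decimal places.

-2.48

ΔQ = 65 − 25.6 = 39.4; midpoint Q̄ = (25.6 + 65)/2 = 45.3.
ΔI = 76950 − 109680 = -32730; midpoint Ī = (109680 + 76950)/2 = 93315.
η = (ΔQ/Q̄) ÷ (ΔI/Ī) = (39.4/45.3) ÷ (-32730/93315) = -2.48.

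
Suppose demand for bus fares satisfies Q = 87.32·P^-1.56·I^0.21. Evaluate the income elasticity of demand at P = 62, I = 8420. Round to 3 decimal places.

For a multiplicative demand Q = A·P^α·I^β, the income elasticity is β everywhere.
Here β = 0.21, so η = 0.210.

0.210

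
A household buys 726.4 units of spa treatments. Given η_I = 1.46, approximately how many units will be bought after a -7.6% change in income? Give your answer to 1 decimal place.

%ΔQ ≈ η × %ΔI = 1.46 × (-7.6%) = -11.096%.
New Q ≈ 726.4 × (1 − 0.11096) = 645.8.

645.8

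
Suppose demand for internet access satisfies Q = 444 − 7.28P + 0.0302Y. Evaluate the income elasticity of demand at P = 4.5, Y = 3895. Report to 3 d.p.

0.222

At P = 4.5, Y = 3895: Q = 528.869.
Holding P constant, ∂Q/∂Y = 0.0302.
η_Y = (∂Q/∂Y)·(Y/Q) = 0.0302 × (3895/528.869) = 0.222.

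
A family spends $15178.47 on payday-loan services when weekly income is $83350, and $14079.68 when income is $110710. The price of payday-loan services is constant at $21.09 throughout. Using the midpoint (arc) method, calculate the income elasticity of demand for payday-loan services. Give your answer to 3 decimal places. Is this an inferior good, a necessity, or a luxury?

With a constant price, Q₁ = 15178.47/21.09 = 719.700 and Q₂ = 14079.68/21.09 = 667.600 (equivalently, work directly with expenditure since P cancels).
Midpoint %ΔQ = (14079.68 − 15178.47)/14629.08 = -0.07511; midpoint %ΔI = (110710 − 83350)/97030 = 0.28197.
η = -0.07511 / 0.28197 = -0.266.
η < 0 ⇒ inferior good.

-0.266 (inferior good)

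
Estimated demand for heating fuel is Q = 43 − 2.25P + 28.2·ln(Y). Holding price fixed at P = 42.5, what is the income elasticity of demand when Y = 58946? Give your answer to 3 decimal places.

At P = 42.5, Y = 58946: Q = 257.134.
Holding P constant, ∂Q/∂Y = 28.2/Y = 0.000478404.
η_Y = (∂Q/∂Y)·(Y/Q) = 0.000478404 × (58946/257.134) = 0.110.

0.110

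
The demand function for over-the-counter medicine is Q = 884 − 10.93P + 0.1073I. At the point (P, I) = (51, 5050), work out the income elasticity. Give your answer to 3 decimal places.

0.624

At P = 51, I = 5050: Q = 868.435.
Holding P constant, ∂Q/∂I = 0.1073.
η_I = (∂Q/∂I)·(I/Q) = 0.1073 × (5050/868.435) = 0.624.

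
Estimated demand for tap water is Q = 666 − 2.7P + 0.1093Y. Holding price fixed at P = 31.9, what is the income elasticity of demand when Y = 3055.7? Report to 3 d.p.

At P = 31.9, Y = 3055.7: Q = 913.858.
Holding P constant, ∂Q/∂Y = 0.1093.
η_Y = (∂Q/∂Y)·(Y/Q) = 0.1093 × (3055.7/913.858) = 0.365.

0.365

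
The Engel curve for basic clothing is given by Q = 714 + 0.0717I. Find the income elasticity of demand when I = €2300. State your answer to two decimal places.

At I = 2300: Q = 878.910.
dQ/dI = 0.0717.
η = (dQ/dI)·(I/Q) = 0.0717 × (2300/878.910) = 0.19.

0.19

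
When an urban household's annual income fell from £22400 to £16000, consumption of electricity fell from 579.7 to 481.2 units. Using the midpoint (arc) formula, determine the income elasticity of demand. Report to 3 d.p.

0.557

ΔQ = 481.2 − 579.7 = -98.5; midpoint Q̄ = (579.7 + 481.2)/2 = 530.45.
ΔI = 16000 − 22400 = -6400; midpoint Ī = (22400 + 16000)/2 = 19200.
η = (ΔQ/Q̄) ÷ (ΔI/Ī) = (-98.5/530.45) ÷ (-6400/19200) = 0.557.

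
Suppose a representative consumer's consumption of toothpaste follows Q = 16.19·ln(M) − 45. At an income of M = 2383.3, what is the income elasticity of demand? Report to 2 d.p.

0.20

At M = 2383.3: Q = 80.897.
dQ/dM = 16.19/M = 0.0067931 at this income.
η = (dQ/dM)·(M/Q) = 0.0067931 × (2383.3/80.897) = 0.20.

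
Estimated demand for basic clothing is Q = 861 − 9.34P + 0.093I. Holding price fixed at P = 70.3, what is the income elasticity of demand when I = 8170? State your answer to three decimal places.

At P = 70.3, I = 8170: Q = 964.208.
Holding P constant, ∂Q/∂I = 0.093.
η_I = (∂Q/∂I)·(I/Q) = 0.093 × (8170/964.208) = 0.788.

0.788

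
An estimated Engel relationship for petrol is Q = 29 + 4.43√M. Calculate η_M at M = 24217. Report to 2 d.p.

At M = 24217: Q = 718.388.
dQ/dM = 4.43/(2√M) = 0.0142336 at this income.
η = (dQ/dM)·(M/Q) = 0.0142336 × (24217/718.388) = 0.48.

0.48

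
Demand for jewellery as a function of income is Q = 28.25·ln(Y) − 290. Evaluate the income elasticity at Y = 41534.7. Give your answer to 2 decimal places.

2.71

At Y = 41534.7: Q = 10.419.
dQ/dY = 28.25/Y = 0.000680154 at this income.
η = (dQ/dY)·(Y/Q) = 0.000680154 × (41534.7/10.419) = 2.71.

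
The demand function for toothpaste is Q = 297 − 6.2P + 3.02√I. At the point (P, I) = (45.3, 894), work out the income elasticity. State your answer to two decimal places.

At P = 45.3, I = 894: Q = 106.437.
Holding P constant, ∂Q/∂I = 3.02/(2√I) = 0.050502.
η_I = (∂Q/∂I)·(I/Q) = 0.050502 × (894/106.437) = 0.42.

0.42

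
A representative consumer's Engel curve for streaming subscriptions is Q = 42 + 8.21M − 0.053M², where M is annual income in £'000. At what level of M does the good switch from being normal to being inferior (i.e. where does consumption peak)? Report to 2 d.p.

dQ/dM = 8.21 − 0.106M.
The good is inferior where dQ/dM < 0. Setting dQ/dM = 0 gives M = 8.21 / 0.106 = 77.45.

77.45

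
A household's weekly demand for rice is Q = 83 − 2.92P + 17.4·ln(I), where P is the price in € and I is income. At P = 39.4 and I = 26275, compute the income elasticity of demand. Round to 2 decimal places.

0.12

At P = 39.4, I = 26275: Q = 145.021.
Holding P constant, ∂Q/∂I = 17.4/I = 0.000662226.
η_I = (∂Q/∂I)·(I/Q) = 0.000662226 × (26275/145.021) = 0.12.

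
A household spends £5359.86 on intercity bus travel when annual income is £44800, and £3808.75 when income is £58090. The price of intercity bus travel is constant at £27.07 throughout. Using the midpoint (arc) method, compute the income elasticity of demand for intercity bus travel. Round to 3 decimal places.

With a constant price, Q₁ = 5359.86/27.07 = 198.000 and Q₂ = 3808.75/27.07 = 140.700 (equivalently, work directly with expenditure since P cancels).
Midpoint %ΔQ = (3808.75 − 5359.86)/4584.31 = -0.33835; midpoint %ΔI = (58090 − 44800)/51445 = 0.25833.
η = -0.33835 / 0.25833 = -1.310.

-1.310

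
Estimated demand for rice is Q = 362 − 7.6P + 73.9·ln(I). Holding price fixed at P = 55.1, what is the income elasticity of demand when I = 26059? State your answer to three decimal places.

0.106

At P = 55.1, I = 26059: Q = 694.664.
Holding P constant, ∂Q/∂I = 73.9/I = 0.00283587.
η_I = (∂Q/∂I)·(I/Q) = 0.00283587 × (26059/694.664) = 0.106.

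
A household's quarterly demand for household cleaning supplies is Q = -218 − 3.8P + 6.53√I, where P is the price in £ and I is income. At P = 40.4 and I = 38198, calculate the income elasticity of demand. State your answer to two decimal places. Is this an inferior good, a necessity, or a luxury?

0.71 (necessity)

At P = 40.4, I = 38198: Q = 904.723.
Holding P constant, ∂Q/∂I = 6.53/(2√I) = 0.0167056.
η_I = (∂Q/∂I)·(I/Q) = 0.0167056 × (38198/904.723) = 0.71.
Since 0 < η < 1, this is a necessity.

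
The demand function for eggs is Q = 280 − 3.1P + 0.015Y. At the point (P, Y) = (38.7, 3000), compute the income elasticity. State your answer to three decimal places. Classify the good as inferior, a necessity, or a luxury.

At P = 38.7, Y = 3000: Q = 205.030.
Holding P constant, ∂Q/∂Y = 0.015.
η_Y = (∂Q/∂Y)·(Y/Q) = 0.015 × (3000/205.030) = 0.219.
Since 0 < η < 1, this is a necessity.

0.219 (necessity)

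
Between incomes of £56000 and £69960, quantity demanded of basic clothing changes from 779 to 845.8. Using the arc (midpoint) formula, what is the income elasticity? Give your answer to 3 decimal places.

ΔQ = 845.8 − 779 = 66.8; midpoint Q̄ = (779 + 845.8)/2 = 812.4.
ΔI = 69960 − 56000 = 13960; midpoint Ī = (56000 + 69960)/2 = 62980.
η = (ΔQ/Q̄) ÷ (ΔI/Ī) = (66.8/812.4) ÷ (13960/62980) = 0.371.

0.371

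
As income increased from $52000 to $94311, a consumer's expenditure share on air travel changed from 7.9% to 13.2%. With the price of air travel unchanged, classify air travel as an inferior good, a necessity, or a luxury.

The budget share rises as income rises, so η > 1.

luxury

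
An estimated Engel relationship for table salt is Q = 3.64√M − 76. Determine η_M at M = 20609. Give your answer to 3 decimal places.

At M = 20609: Q = 446.552.
dQ/dM = 3.64/(2√M) = 0.0126778 at this income.
η = (dQ/dM)·(M/Q) = 0.0126778 × (20609/446.552) = 0.585.

0.585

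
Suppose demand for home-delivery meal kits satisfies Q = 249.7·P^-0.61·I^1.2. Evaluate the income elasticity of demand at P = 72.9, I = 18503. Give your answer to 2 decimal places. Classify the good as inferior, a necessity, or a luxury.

For a multiplicative demand Q = A·P^α·I^β, the income elasticity is β everywhere.
Here β = 1.2, so η = 1.20.
Since η > 1, this is a luxury.

1.20 (luxury)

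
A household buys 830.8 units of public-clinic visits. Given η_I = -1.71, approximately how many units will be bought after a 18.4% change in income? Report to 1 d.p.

%ΔQ ≈ η × %ΔI = -1.71 × 18.4% = -31.464%.
New Q ≈ 830.8 × (1 − 0.31464) = 569.4.

569.4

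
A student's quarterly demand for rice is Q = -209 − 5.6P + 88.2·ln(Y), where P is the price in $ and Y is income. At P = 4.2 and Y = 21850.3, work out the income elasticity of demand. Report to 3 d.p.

At P = 4.2, Y = 21850.3: Q = 648.772.
Holding P constant, ∂Q/∂Y = 88.2/Y = 0.00403656.
η_Y = (∂Q/∂Y)·(Y/Q) = 0.00403656 × (21850.3/648.772) = 0.136.

0.136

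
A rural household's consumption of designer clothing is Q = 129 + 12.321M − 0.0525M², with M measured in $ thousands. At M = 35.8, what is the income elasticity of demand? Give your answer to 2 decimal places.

At M = 35.8: Q = 502.8057.
dQ/dM = 12.321 − 0.105M = 8.56200.
η = (dQ/dM)·(M/Q) = 8.56200 × (35.8/502.8057) = 0.61.

0.61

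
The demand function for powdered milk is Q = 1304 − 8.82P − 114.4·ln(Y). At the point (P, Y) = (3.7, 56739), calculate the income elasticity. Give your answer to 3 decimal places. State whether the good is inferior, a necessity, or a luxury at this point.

At P = 3.7, Y = 56739: Q = 19.119.
Holding P constant, ∂Q/∂Y = -114.4/Y = -0.00201625.
η_Y = (∂Q/∂Y)·(Y/Q) = -0.00201625 × (56739/19.119) = -5.984.
Since η < 0, this is an inferior good.

-5.984 (inferior good)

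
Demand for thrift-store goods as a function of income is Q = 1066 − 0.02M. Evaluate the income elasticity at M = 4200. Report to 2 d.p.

At M = 4200: Q = 982.000.
dQ/dM = −0.02.
η = (dQ/dM)·(M/Q) = -0.02 × (4200/982.000) = -0.09.

-0.09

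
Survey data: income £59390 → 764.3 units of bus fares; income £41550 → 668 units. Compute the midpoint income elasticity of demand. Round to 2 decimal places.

0.38

ΔQ = 668 − 764.3 = -96.3; midpoint Q̄ = (764.3 + 668)/2 = 716.15.
ΔI = 41550 − 59390 = -17840; midpoint Ī = (59390 + 41550)/2 = 50470.
η = (ΔQ/Q̄) ÷ (ΔI/Ī) = (-96.3/716.15) ÷ (-17840/50470) = 0.38.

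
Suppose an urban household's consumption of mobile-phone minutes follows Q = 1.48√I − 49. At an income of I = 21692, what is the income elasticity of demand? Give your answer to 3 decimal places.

0.645

At I = 21692: Q = 168.977.
dQ/dI = 1.48/(2√I) = 0.00502437 at this income.
η = (dQ/dI)·(I/Q) = 0.00502437 × (21692/168.977) = 0.645.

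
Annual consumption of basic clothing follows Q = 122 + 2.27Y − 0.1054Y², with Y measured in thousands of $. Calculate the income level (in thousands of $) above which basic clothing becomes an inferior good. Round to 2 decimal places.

10.77

dQ/dY = 2.27 − 0.2108Y.
The good is inferior where dQ/dY < 0. Setting dQ/dY = 0 gives Y = 2.27 / 0.2108 = 10.77.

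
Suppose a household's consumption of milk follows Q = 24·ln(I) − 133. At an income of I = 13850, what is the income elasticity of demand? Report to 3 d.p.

At I = 13850: Q = 95.865.
dQ/dI = 24/I = 0.00173285 at this income.
η = (dQ/dI)·(I/Q) = 0.00173285 × (13850/95.865) = 0.250.

0.250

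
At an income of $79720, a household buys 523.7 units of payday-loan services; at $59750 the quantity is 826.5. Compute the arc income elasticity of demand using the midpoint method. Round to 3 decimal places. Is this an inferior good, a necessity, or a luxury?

-1.566 (inferior good)

ΔQ = 826.5 − 523.7 = 302.8; midpoint Q̄ = (523.7 + 826.5)/2 = 675.1.
ΔI = 59750 − 79720 = -19970; midpoint Ī = (79720 + 59750)/2 = 69735.
η = (ΔQ/Q̄) ÷ (ΔI/Ī) = (302.8/675.1) ÷ (-19970/69735) = -1.566.
η < 0 ⇒ inferior good.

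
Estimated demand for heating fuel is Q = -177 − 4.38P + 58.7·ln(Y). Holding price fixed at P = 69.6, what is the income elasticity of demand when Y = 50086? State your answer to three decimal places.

0.383

At P = 69.6, Y = 50086: Q = 153.374.
Holding P constant, ∂Q/∂Y = 58.7/Y = 0.00117198.
η_Y = (∂Q/∂Y)·(Y/Q) = 0.00117198 × (50086/153.374) = 0.383.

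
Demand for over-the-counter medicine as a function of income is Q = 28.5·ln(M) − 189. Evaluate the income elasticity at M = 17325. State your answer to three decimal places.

At M = 17325: Q = 89.157.
dQ/dM = 28.5/M = 0.00164502 at this income.
η = (dQ/dM)·(M/Q) = 0.00164502 × (17325/89.157) = 0.320.

0.320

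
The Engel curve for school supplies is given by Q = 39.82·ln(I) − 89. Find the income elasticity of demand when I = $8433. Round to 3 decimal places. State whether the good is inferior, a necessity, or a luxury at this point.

At I = 8433: Q = 270.969.
dQ/dI = 39.82/I = 0.00472193 at this income.
η = (dQ/dI)·(I/Q) = 0.00472193 × (8433/270.969) = 0.147.
Since 0 < η < 1, the good is a necessity.

0.147 (necessity)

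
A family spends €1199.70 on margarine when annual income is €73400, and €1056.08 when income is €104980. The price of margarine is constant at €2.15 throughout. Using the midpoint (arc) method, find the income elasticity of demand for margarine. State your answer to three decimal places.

With a constant price, Q₁ = 1199.70/2.15 = 558.000 and Q₂ = 1056.08/2.15 = 491.200 (equivalently, work directly with expenditure since P cancels).
Midpoint %ΔQ = (1056.08 − 1199.70)/1127.89 = -0.12734; midpoint %ΔI = (104980 − 73400)/89190 = 0.35408.
η = -0.12734 / 0.35408 = -0.360.

-0.360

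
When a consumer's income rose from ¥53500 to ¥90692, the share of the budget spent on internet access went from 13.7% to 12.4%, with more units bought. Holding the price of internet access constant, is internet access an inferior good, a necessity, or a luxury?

necessity

Quantity rises but the budget share falls as income rises, so 0 < η < 1.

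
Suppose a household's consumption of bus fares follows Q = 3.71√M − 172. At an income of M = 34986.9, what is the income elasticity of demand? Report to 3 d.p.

At M = 34986.9: Q = 521.948.
dQ/dM = 3.71/(2√M) = 0.00991725 at this income.
η = (dQ/dM)·(M/Q) = 0.00991725 × (34986.9/521.948) = 0.665.

0.665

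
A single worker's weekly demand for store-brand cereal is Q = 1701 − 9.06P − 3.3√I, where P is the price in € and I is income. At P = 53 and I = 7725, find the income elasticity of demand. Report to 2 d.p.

At P = 53, I = 7725: Q = 930.776.
Holding P constant, ∂Q/∂I = -3.3/(2√I) = -0.018773.
η_I = (∂Q/∂I)·(I/Q) = -0.018773 × (7725/930.776) = -0.16.

-0.16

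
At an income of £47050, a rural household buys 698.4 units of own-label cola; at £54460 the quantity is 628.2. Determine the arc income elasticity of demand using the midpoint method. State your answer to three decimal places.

ΔQ = 628.2 − 698.4 = -70.2; midpoint Q̄ = (698.4 + 628.2)/2 = 663.3.
ΔI = 54460 − 47050 = 7410; midpoint Ī = (47050 + 54460)/2 = 50755.
η = (ΔQ/Q̄) ÷ (ΔI/Ī) = (-70.2/663.3) ÷ (7410/50755) = -0.725.

-0.725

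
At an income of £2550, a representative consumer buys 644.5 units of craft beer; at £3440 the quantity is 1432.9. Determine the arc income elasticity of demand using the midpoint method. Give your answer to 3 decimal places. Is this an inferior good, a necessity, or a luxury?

2.554 (luxury)

ΔQ = 1432.9 − 644.5 = 788.4; midpoint Q̄ = (644.5 + 1432.9)/2 = 1038.7.
ΔI = 3440 − 2550 = 890; midpoint Ī = (2550 + 3440)/2 = 2995.
η = (ΔQ/Q̄) ÷ (ΔI/Ī) = (788.4/1038.7) ÷ (890/2995) = 2.554.
η > 1 ⇒ luxury.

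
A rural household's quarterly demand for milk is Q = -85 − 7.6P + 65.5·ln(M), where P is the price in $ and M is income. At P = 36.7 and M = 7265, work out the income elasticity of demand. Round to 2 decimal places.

At P = 36.7, M = 7265: Q = 218.429.
Holding P constant, ∂Q/∂M = 65.5/M = 0.00901583.
η_M = (∂Q/∂M)·(M/Q) = 0.00901583 × (7265/218.429) = 0.30.

0.30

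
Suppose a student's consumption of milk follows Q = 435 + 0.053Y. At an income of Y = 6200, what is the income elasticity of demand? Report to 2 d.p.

At Y = 6200: Q = 763.600.
dQ/dY = 0.053.
η = (dQ/dY)·(Y/Q) = 0.053 × (6200/763.600) = 0.43.

0.43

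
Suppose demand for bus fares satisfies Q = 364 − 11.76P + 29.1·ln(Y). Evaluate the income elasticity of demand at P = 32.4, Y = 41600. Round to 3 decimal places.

At P = 32.4, Y = 41600: Q = 292.479.
Holding P constant, ∂Q/∂Y = 29.1/Y = 0.000699519.
η_Y = (∂Q/∂Y)·(Y/Q) = 0.000699519 × (41600/292.479) = 0.099.

0.099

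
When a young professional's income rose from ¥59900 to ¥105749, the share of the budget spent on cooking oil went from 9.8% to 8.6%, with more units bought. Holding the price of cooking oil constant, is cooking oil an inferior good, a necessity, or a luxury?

Quantity rises but the budget share falls as income rises, so 0 < η < 1.

necessity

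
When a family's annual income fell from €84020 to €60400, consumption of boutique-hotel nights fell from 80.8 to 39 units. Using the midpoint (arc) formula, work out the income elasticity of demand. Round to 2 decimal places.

ΔQ = 39 − 80.8 = -41.8; midpoint Q̄ = (80.8 + 39)/2 = 59.9.
ΔI = 60400 − 84020 = -23620; midpoint Ī = (84020 + 60400)/2 = 72210.
η = (ΔQ/Q̄) ÷ (ΔI/Ī) = (-41.8/59.9) ÷ (-23620/72210) = 2.13.

2.13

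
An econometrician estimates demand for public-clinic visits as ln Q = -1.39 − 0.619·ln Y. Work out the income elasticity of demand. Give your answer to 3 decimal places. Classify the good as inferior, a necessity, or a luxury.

In a log-linear demand, the coefficient on ln Y is the income elasticity.
So η = -0.619.
η < 0 ⇒ inferior good.

-0.619 (inferior good)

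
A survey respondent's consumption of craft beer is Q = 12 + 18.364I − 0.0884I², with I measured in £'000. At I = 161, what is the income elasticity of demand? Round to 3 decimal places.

At I = 161: Q = 677.1876.
dQ/dI = 18.364 − 0.1768I = -10.10080.
η = (dQ/dI)·(I/Q) = -10.10080 × (161/677.1876) = -2.401.

-2.401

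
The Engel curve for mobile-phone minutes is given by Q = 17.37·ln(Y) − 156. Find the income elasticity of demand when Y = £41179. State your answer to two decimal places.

0.61

At Y = 41179: Q = 28.568.
dQ/dY = 17.37/Y = 0.000421817 at this income.
η = (dQ/dY)·(Y/Q) = 0.000421817 × (41179/28.568) = 0.61.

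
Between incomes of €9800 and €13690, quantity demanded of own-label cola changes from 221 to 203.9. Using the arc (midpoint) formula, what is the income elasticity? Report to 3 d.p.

ΔQ = 203.9 − 221 = -17.1; midpoint Q̄ = (221 + 203.9)/2 = 212.45.
ΔI = 13690 − 9800 = 3890; midpoint Ī = (9800 + 13690)/2 = 11745.
η = (ΔQ/Q̄) ÷ (ΔI/Ī) = (-17.1/212.45) ÷ (3890/11745) = -0.243.

-0.243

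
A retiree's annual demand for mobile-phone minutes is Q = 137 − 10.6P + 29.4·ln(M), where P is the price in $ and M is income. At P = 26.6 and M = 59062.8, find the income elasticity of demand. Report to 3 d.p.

0.165

At P = 26.6, M = 59062.8: Q = 178.039.
Holding P constant, ∂Q/∂M = 29.4/M = 0.000497775.
η_M = (∂Q/∂M)·(M/Q) = 0.000497775 × (59062.8/178.039) = 0.165.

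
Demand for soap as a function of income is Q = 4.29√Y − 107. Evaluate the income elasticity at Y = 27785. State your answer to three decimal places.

At Y = 27785: Q = 608.093.
dQ/dY = 4.29/(2√Y) = 0.0128683 at this income.
η = (dQ/dY)·(Y/Q) = 0.0128683 × (27785/608.093) = 0.588.

0.588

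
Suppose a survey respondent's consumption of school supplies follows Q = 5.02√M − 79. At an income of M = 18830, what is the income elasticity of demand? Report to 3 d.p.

0.565

At M = 18830: Q = 609.857.
dQ/dM = 5.02/(2√M) = 0.0182915 at this income.
η = (dQ/dM)·(M/Q) = 0.0182915 × (18830/609.857) = 0.565.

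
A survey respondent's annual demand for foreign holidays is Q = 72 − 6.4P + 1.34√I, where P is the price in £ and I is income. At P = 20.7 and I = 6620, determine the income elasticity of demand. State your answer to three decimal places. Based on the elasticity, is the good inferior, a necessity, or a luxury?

1.123 (luxury)

At P = 20.7, I = 6620: Q = 48.547.
Holding P constant, ∂Q/∂I = 1.34/(2√I) = 0.00823466.
η_I = (∂Q/∂I)·(I/Q) = 0.00823466 × (6620/48.547) = 1.123.
Since η > 1, this is a luxury.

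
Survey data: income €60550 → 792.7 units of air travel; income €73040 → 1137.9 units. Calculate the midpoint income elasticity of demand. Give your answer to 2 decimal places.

1.91

ΔQ = 1137.9 − 792.7 = 345.2; midpoint Q̄ = (792.7 + 1137.9)/2 = 965.3.
ΔI = 73040 − 60550 = 12490; midpoint Ī = (60550 + 73040)/2 = 66795.
η = (ΔQ/Q̄) ÷ (ΔI/Ī) = (345.2/965.3) ÷ (12490/66795) = 1.91.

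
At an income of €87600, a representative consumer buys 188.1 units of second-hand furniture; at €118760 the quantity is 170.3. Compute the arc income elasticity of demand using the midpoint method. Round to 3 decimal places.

-0.329

ΔQ = 170.3 − 188.1 = -17.8; midpoint Q̄ = (188.1 + 170.3)/2 = 179.2.
ΔI = 118760 − 87600 = 31160; midpoint Ī = (87600 + 118760)/2 = 103180.
η = (ΔQ/Q̄) ÷ (ΔI/Ī) = (-17.8/179.2) ÷ (31160/103180) = -0.329.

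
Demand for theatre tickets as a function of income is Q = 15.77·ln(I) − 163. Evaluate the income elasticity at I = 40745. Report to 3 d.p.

3.584

At I = 40745: Q = 4.400.
dQ/dI = 15.77/I = 0.000387041 at this income.
η = (dQ/dI)·(I/Q) = 0.000387041 × (40745/4.400) = 3.584.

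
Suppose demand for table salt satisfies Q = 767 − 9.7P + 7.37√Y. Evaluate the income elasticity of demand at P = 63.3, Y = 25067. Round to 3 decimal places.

At P = 63.3, Y = 25067: Q = 1319.850.
Holding P constant, ∂Q/∂Y = 7.37/(2√Y) = 0.0232748.
η_Y = (∂Q/∂Y)·(Y/Q) = 0.0232748 × (25067/1319.850) = 0.442.

0.442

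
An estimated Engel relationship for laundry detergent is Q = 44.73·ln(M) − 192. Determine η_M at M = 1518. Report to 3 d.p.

At M = 1518: Q = 135.654.
dQ/dM = 44.73/M = 0.0294664 at this income.
η = (dQ/dM)·(M/Q) = 0.0294664 × (1518/135.654) = 0.330.

0.330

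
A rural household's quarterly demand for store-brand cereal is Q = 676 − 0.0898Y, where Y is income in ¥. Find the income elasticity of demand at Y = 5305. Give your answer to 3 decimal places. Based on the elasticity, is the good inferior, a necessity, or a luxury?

At Y = 5305: Q = 199.611.
dQ/dY = −0.0898.
η = (dQ/dY)·(Y/Q) = -0.0898 × (5305/199.611) = -2.387.
Since η < 0, the good is an inferior good.

-2.387 (inferior good)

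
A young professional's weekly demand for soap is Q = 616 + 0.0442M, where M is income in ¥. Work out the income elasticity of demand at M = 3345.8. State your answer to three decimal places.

At M = 3345.8: Q = 763.884.
dQ/dM = 0.0442.
η = (dQ/dM)·(M/Q) = 0.0442 × (3345.8/763.884) = 0.194.

0.194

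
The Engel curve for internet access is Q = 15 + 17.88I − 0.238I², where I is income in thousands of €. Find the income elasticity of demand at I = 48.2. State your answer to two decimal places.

At I = 48.2: Q = 323.8849.
dQ/dI = 17.88 − 0.476I = -5.06320.
η = (dQ/dI)·(I/Q) = -5.06320 × (48.2/323.8849) = -0.75.

-0.75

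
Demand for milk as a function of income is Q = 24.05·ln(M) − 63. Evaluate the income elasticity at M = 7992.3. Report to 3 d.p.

0.157

At M = 7992.3: Q = 153.119.
dQ/dM = 24.05/M = 0.00300915 at this income.
η = (dQ/dM)·(M/Q) = 0.00300915 × (7992.3/153.119) = 0.157.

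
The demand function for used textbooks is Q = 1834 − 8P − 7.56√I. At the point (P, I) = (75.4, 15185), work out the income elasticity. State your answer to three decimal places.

-1.557

At P = 75.4, I = 15185: Q = 299.201.
Holding P constant, ∂Q/∂I = -7.56/(2√I) = -0.030675.
η_I = (∂Q/∂I)·(I/Q) = -0.030675 × (15185/299.201) = -1.557.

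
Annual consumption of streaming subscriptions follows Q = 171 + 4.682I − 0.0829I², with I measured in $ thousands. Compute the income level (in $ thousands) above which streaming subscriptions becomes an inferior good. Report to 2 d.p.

dQ/dI = 4.682 − 0.1658I.
The good is inferior where dQ/dI < 0. Setting dQ/dI = 0 gives I = 4.682 / 0.1658 = 28.24.

28.24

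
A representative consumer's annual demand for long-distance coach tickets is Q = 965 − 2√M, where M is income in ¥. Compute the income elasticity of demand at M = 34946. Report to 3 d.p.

At M = 34946: Q = 591.123.
dQ/dM = -2/(2√M) = -0.00534935 at this income.
η = (dQ/dM)·(M/Q) = -0.00534935 × (34946/591.123) = -0.316.

-0.316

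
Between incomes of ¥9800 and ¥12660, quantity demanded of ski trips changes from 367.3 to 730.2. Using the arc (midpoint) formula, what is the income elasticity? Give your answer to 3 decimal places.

ΔQ = 730.2 − 367.3 = 362.9; midpoint Q̄ = (367.3 + 730.2)/2 = 548.75.
ΔI = 12660 − 9800 = 2860; midpoint Ī = (9800 + 12660)/2 = 11230.
η = (ΔQ/Q̄) ÷ (ΔI/Ī) = (362.9/548.75) ÷ (2860/11230) = 2.597.

2.597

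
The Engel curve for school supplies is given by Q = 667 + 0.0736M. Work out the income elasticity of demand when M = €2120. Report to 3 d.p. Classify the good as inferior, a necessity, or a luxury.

0.190 (necessity)

At M = 2120: Q = 823.032.
dQ/dM = 0.0736.
η = (dQ/dM)·(M/Q) = 0.0736 × (2120/823.032) = 0.190.
Since 0 < η < 1, the good is a necessity.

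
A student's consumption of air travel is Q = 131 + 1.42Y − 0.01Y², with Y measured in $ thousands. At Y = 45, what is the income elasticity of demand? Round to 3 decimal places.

At Y = 45: Q = 174.6500.
dQ/dY = 1.42 − 0.02Y = 0.52000.
η = (dQ/dY)·(Y/Q) = 0.52000 × (45/174.6500) = 0.134.

0.134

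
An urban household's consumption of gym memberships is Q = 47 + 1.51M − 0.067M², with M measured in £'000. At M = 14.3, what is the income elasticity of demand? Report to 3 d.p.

At M = 14.3: Q = 54.8922.
dQ/dM = 1.51 − 0.134M = -0.40620.
η = (dQ/dM)·(M/Q) = -0.40620 × (14.3/54.8922) = -0.106.

-0.106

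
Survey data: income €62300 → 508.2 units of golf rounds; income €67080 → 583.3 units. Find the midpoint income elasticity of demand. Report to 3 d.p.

1.862

ΔQ = 583.3 − 508.2 = 75.1; midpoint Q̄ = (508.2 + 583.3)/2 = 545.75.
ΔI = 67080 − 62300 = 4780; midpoint Ī = (62300 + 67080)/2 = 64690.
η = (ΔQ/Q̄) ÷ (ΔI/Ī) = (75.1/545.75) ÷ (4780/64690) = 1.862.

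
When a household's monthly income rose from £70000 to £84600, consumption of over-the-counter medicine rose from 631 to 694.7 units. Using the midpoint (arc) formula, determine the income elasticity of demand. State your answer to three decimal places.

ΔQ = 694.7 − 631 = 63.7; midpoint Q̄ = (631 + 694.7)/2 = 662.85.
ΔI = 84600 − 70000 = 14600; midpoint Ī = (70000 + 84600)/2 = 77300.
η = (ΔQ/Q̄) ÷ (ΔI/Ī) = (63.7/662.85) ÷ (14600/77300) = 0.509.

0.509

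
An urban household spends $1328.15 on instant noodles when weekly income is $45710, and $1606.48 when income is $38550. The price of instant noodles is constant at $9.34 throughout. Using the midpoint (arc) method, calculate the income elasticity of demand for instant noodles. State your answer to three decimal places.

With a constant price, Q₁ = 1328.15/9.34 = 142.200 and Q₂ = 1606.48/9.34 = 172.000 (equivalently, work directly with expenditure since P cancels).
Midpoint %ΔQ = (1606.48 − 1328.15)/1467.32 = 0.18969; midpoint %ΔI = (38550 − 45710)/42130 = -0.16995.
η = 0.18969 / -0.16995 = -1.116.

-1.116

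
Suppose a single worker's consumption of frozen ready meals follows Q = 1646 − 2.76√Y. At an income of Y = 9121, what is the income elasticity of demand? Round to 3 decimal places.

-0.095

At Y = 9121: Q = 1382.409.
dQ/dY = -2.76/(2√Y) = -0.0144497 at this income.
η = (dQ/dY)·(Y/Q) = -0.0144497 × (9121/1382.409) = -0.095.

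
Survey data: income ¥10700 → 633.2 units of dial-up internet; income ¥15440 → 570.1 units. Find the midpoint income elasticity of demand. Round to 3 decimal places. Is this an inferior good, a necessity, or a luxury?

ΔQ = 570.1 − 633.2 = -63.1; midpoint Q̄ = (633.2 + 570.1)/2 = 601.65.
ΔI = 15440 − 10700 = 4740; midpoint Ī = (10700 + 15440)/2 = 13070.
η = (ΔQ/Q̄) ÷ (ΔI/Ī) = (-63.1/601.65) ÷ (4740/13070) = -0.289.
η < 0 ⇒ inferior good.

-0.289 (inferior good)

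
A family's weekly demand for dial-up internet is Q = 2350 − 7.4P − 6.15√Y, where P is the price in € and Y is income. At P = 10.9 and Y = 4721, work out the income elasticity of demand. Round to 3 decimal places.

-0.114

At P = 10.9, Y = 4721: Q = 1846.776.
Holding P constant, ∂Q/∂Y = -6.15/(2√Y) = -0.0447536.
η_Y = (∂Q/∂Y)·(Y/Q) = -0.0447536 × (4721/1846.776) = -0.114.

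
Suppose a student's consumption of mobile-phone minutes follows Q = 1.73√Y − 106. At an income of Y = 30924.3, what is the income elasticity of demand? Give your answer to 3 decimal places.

0.767

At Y = 30924.3: Q = 198.226.
dQ/dY = 1.73/(2√Y) = 0.00491888 at this income.
η = (dQ/dY)·(Y/Q) = 0.00491888 × (30924.3/198.226) = 0.767.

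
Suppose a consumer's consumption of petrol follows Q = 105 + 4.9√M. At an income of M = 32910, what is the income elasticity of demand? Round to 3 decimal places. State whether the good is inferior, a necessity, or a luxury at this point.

0.447 (necessity)

At M = 32910: Q = 993.915.
dQ/dM = 4.9/(2√M) = 0.0135052 at this income.
η = (dQ/dM)·(M/Q) = 0.0135052 × (32910/993.915) = 0.447.
Since 0 < η < 1, the good is a necessity.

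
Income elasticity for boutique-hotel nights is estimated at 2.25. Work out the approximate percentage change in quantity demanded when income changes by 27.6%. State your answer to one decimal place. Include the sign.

%ΔQ ≈ η × %ΔI = 2.25 × 27.6% = 62.1%.

62.1%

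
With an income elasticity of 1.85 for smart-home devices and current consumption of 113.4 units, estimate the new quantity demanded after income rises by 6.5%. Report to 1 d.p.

127.0

%ΔQ ≈ η × %ΔI = 1.85 × 6.5% = 12.025%.
New Q ≈ 113.4 × (1 + 0.12025) = 127.0.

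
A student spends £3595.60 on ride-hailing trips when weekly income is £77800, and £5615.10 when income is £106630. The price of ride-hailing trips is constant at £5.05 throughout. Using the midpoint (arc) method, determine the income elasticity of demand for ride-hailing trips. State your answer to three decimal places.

With a constant price, Q₁ = 3595.60/5.05 = 712.000 and Q₂ = 5615.10/5.05 = 1111.901 (equivalently, work directly with expenditure since P cancels).
Midpoint %ΔQ = (5615.10 − 3595.60)/4605.35 = 0.43851; midpoint %ΔI = (106630 − 77800)/92215 = 0.31264.
η = 0.43851 / 0.31264 = 1.403.

1.403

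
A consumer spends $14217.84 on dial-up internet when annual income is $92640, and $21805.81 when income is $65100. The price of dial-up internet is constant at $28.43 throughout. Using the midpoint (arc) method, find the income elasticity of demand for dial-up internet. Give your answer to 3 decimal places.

With a constant price, Q₁ = 14217.84/28.43 = 500.100 and Q₂ = 21805.81/28.43 = 767.000 (equivalently, work directly with expenditure since P cancels).
Midpoint %ΔQ = (21805.81 − 14217.84)/18011.83 = 0.42128; midpoint %ΔI = (65100 − 92640)/78870 = -0.34918.
η = 0.42128 / -0.34918 = -1.206.

-1.206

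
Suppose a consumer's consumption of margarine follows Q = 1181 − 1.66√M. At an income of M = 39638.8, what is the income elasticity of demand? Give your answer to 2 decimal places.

-0.19

At M = 39638.8: Q = 850.502.
dQ/dM = -1.66/(2√M) = -0.00416887 at this income.
η = (dQ/dM)·(M/Q) = -0.00416887 × (39638.8/850.502) = -0.19.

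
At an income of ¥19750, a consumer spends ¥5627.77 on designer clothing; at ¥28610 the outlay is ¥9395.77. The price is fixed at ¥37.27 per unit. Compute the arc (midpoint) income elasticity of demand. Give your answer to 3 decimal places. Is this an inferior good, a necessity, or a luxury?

1.369 (luxury)

With a constant price, Q₁ = 5627.77/37.27 = 151.000 and Q₂ = 9395.77/37.27 = 252.100 (equivalently, work directly with expenditure since P cancels).
Midpoint %ΔQ = (9395.77 − 5627.77)/7511.77 = 0.50161; midpoint %ΔI = (28610 − 19750)/24180 = 0.36642.
η = 0.50161 / 0.36642 = 1.369.
η > 1 ⇒ luxury.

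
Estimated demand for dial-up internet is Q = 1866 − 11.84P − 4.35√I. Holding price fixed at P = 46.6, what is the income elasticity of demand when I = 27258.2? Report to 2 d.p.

At P = 46.6, I = 27258.2: Q = 596.068.
Holding P constant, ∂Q/∂I = -4.35/(2√I) = -0.0131738.
η_I = (∂Q/∂I)·(I/Q) = -0.0131738 × (27258.2/596.068) = -0.60.

-0.60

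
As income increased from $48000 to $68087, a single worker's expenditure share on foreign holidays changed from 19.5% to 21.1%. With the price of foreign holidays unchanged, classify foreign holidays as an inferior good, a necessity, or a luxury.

luxury

The budget share rises as income rises, so η > 1.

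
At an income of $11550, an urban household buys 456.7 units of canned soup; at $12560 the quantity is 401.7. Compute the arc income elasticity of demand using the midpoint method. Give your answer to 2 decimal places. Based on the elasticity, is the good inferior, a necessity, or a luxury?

ΔQ = 401.7 − 456.7 = -55; midpoint Q̄ = (456.7 + 401.7)/2 = 429.2.
ΔI = 12560 − 11550 = 1010; midpoint Ī = (11550 + 12560)/2 = 12055.
η = (ΔQ/Q̄) ÷ (ΔI/Ī) = (-55/429.2) ÷ (1010/12055) = -1.53.
η < 0 ⇒ inferior good.

-1.53 (inferior good)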